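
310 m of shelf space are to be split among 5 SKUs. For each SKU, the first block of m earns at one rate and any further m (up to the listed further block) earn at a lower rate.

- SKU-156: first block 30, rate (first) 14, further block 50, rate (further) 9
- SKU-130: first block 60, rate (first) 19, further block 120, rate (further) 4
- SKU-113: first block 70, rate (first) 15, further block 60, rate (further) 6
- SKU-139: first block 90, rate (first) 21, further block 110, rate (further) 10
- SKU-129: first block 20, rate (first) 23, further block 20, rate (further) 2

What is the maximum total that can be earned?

5360

Rank every tier by rate: SKU-129/first 23 > SKU-139/first 21 > SKU-130/first 19 > SKU-113/first 15 > SKU-156/first 14 > SKU-139/second 10 > SKU-156/second 9 > SKU-113/second 6 > SKU-130/second 4 > SKU-129/second 2.
SKU-129 first at 23: fill all 20 ; 290 left.
SKU-139/first (21): +90 ; 200 left.
SKU-130 first at 19: fill all 60 ; 140 left.
SKU-113 first at 15: fill all 70 ; 70 left.
SKU-156 first at 14: fill all 30 ; 40 left.
SKU-139/second: +40 of 110 at 10; pool empty.
Total = 23×20 + 21×90 + 19×60 + 15×70 + 14×30 + 10×40 = 5360.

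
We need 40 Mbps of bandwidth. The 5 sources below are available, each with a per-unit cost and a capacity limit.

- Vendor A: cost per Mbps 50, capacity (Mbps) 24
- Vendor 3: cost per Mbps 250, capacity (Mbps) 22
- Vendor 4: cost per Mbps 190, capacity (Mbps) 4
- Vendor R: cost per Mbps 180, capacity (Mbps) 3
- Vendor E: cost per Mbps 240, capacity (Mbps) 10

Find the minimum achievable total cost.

4660

Cheapest first:
Vendor A at 50: take all 24 Mbps ; 16 still needed.
Vendor R (180): use full 3 ; 13 Mbps to go.
Take 4 from Vendor 4 at 190 ; need 9 more.
Vendor E (240): take the remaining 9 ; done.
Vendor 3: unused.
Cost = 24×50 + 3×180 + 4×190 + 9×240 = 4660.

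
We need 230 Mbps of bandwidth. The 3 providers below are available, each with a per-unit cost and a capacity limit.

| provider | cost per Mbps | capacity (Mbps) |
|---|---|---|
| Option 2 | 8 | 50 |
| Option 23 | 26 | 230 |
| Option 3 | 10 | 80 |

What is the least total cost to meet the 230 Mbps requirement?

Cheapest first:
Option 2 at 8: take all 50 Mbps — 180 still needed.
Option 3 (10): use full 80 — 100 Mbps to go.
Option 23 at 26: take 100 of its 230 — requirement met.
Cost = 50×8 + 80×10 + 100×26 = 3800.

3800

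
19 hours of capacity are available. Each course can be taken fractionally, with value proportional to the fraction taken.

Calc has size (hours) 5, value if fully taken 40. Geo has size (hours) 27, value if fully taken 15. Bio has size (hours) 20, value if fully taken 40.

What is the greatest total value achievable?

68

Rank by value-to-size ratio: Calc 40/5≈8, Bio 40/20≈2, Geo 15/27≈0.556.
Calc: take in full, 5 hours for value 40 → 14 left.
14 hours left: a 14/20 share of Bio gives 40×14/20 = 28.
Total value = 68.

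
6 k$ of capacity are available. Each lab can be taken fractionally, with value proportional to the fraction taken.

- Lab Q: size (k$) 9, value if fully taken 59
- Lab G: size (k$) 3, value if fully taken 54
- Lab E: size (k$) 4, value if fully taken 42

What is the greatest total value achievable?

85.5

Sort by value density: Lab G 54/3≈18, Lab E 42/4≈10.5, Lab Q 59/9≈6.56.
Lab G: take in full, 3 k$ for value 54 ; 3 left.
Fill the last 3 k$ with part of Lab E: 3/4 of it earns 31.5.
Total value = 85.5.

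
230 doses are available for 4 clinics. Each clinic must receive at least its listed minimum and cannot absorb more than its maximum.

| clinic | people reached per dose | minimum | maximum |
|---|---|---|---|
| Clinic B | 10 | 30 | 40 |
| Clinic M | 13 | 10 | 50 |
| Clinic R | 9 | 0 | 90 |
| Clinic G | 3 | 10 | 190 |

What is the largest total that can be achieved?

2010

Meeting every minimum uses 30+10+0+10 = 50 doses, leaving 180.
Rank by people reached per dose: Clinic M 13 > Clinic B 10 > Clinic R 9 > Clinic G 3.
Clinic M takes 40 more to reach its cap of 50 — 140 left.
Clinic B takes 10 more to reach its cap of 40 — 130 left.
Give Clinic R 90 more to hit its cap of 90 — 40 left.
Clinic G has room for 180 more but only 40 remain, so it gets 50.
Total = 10×40 + 13×50 + 9×90 + 3×50 = 2010.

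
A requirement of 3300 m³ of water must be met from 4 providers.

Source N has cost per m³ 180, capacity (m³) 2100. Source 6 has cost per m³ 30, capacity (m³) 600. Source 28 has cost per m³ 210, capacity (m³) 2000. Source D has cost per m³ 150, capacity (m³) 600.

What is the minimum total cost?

486000

Use providers in increasing cost order.
Take 600 from Source 6 at 30 → need 2700 more.
Source D at 150: take all 600 m³ → 2100 still needed.
Source N at 180: take all 2100 m³ → 0 still needed.
Source 28: unused.
Cost = 600×30 + 600×150 + 2100×180 = 486000.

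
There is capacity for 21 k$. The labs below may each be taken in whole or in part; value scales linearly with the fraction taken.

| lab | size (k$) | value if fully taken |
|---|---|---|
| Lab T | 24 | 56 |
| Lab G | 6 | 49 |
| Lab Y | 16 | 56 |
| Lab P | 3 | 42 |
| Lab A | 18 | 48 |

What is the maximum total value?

133

Best value per unit of size first: Lab P 42/3≈14, Lab G 49/6≈8.17, Lab Y 56/16≈3.5, Lab A 48/18≈2.67, Lab T 56/24≈2.33.
All 3 k$ of Lab P fit (value 42) → 18 remain.
Take all of Lab G (6 k$, value 49) → 12 k$ left.
Only 12 k$ remain; take 12/16 of Lab Y for value 56×12/16 = 42.
Total value = 133.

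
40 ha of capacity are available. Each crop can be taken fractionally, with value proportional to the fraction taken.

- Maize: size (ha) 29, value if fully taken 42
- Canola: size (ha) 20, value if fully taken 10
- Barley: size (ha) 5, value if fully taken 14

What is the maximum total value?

59

Best value per unit of size first: Barley 14/5≈2.8, Maize 42/29≈1.45, Canola 10/20≈0.5.
All 5 ha of Barley fit (value 14) → 35 remain.
Maize: take in full, 29 ha for value 42 → 6 left.
6 ha left: a 6/20 share of Canola gives 10×6/20 = 3.
Total value = 59.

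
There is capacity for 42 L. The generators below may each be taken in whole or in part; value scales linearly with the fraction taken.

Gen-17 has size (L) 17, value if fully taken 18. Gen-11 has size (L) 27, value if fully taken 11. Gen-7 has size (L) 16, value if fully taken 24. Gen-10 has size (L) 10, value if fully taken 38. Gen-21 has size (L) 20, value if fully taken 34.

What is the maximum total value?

Sort by value density: Gen-10 38/10≈3.8, Gen-21 34/20≈1.7, Gen-7 24/16≈1.5, Gen-17 18/17≈1.06, Gen-11 11/27≈0.407.
Gen-10: take in full, 10 L for value 38 ; 32 left.
All 20 L of Gen-21 fit (value 34) ; 12 remain.
Fill the last 12 L with part of Gen-7: 12/16 of it earns 18.
Total value = 90.

90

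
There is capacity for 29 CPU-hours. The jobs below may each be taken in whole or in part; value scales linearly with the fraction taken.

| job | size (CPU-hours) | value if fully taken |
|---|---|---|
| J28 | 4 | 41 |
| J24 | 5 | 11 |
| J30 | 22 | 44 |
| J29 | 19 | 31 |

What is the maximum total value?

Rank by value-to-size ratio: J28 41/4≈10.2, J24 11/5≈2.2, J30 44/22≈2, J29 31/19≈1.63.
J28: take in full, 4 CPU-hours for value 41 → 25 left.
All 5 CPU-hours of J24 fit (value 11) → 20 remain.
Only 20 CPU-hours remain; take 20/22 of J30 for value 44×20/22 = 40.
Total value = 92.

92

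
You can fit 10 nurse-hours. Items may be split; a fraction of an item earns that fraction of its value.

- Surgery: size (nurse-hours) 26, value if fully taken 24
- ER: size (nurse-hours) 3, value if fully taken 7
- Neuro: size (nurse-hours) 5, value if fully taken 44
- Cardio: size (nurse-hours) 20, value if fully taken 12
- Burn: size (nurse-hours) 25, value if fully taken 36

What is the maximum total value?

53.88

Best value per unit of size first: Neuro 44/5≈8.8, ER 7/3≈2.33, Burn 36/25≈1.44, Surgery 24/26≈0.923, Cardio 12/20≈0.6.
Take all of Neuro (5 nurse-hours, value 44) ; 5 nurse-hours left.
All 3 nurse-hours of ER fit (value 7) ; 2 remain.
Only 2 nurse-hours remain; take 2/25 of Burn for value 36×2/25 = 2.88.
Total value = 53.88.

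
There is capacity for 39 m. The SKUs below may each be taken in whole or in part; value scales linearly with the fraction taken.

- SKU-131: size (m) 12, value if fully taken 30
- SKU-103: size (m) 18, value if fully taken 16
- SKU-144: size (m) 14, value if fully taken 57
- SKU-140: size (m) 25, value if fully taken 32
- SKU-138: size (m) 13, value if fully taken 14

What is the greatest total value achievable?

Sort by value density: SKU-144 57/14≈4.07, SKU-131 30/12≈2.5, SKU-140 32/25≈1.28, SKU-138 14/13≈1.08, SKU-103 16/18≈0.889.
All 14 m of SKU-144 fit (value 57) ; 25 remain.
SKU-131: take in full, 12 m for value 30 ; 13 left.
13 m left: a 13/25 share of SKU-140 gives 32×13/25 = 16.64.
Total value = 103.64.

103.64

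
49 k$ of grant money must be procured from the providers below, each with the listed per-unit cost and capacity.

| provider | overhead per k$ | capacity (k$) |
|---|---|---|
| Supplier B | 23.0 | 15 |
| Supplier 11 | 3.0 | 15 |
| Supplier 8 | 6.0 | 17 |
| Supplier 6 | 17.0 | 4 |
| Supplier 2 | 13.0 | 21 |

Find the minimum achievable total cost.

368

Use providers in increasing cost order.
Take 15 from Supplier 11 at 3.0 — need 34 more.
Supplier 8 at 6.0: take all 17 k$ — 17 still needed.
Take 17 from Supplier 2 at 13.0 to finish.
Supplier 6, Supplier B: unused.
Cost = 15×3.0 + 17×6.0 + 17×13.0 = 368.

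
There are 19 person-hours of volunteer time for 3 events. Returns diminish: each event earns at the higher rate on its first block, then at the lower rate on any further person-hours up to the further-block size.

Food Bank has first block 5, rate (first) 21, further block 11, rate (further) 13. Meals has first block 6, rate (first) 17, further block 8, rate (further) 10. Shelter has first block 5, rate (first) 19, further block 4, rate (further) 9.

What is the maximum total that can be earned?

341

Rank every tier by rate: Food Bank/first 21 > Shelter/first 19 > Meals/first 17 > Food Bank/second 13 > Meals/second 10 > Shelter/second 9.
Fill Food Bank first block (5 at 21) — 14 left.
Shelter/first (19): +5 — 9 left.
Meals/first (17): +6 — 3 left.
Food Bank/second: +3 of 11 at 13; pool empty.
Total = 21×5 + 19×5 + 17×6 + 13×3 = 341.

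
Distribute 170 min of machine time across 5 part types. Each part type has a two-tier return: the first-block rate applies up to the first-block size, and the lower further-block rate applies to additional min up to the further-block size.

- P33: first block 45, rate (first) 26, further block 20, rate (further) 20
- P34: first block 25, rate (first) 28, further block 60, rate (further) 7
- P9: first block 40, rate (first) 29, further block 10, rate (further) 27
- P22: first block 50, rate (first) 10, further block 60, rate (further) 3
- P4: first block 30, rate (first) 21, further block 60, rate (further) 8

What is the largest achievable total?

4330

Order all 10 blocks by rate: P9/first 29 > P34/first 28 > P9/second 27 > P33/first 26 > P4/first 21 > P33/second 20 > P22/first 10 > P4/second 8 > P34/second 7 > P22/second 3.
P9 first at 29: fill all 40 — 130 left.
P34 first at 28: fill all 25 — 105 left.
P9/second (27): +10 — 95 left.
Fill P33 first block (45 at 26) — 50 left.
P4/first (21): +30 — 20 left.
P33/second (20): +20 — 0 left.
Total = 29×40 + 28×25 + 27×10 + 26×45 + 21×30 + 20×20 = 4330.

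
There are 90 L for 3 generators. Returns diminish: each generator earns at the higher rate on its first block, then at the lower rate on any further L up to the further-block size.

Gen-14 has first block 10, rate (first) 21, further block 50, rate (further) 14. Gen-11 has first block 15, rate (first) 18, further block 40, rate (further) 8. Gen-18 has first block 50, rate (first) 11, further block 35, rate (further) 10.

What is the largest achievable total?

1345

Order all 6 blocks by rate: Gen-14/T1 21 > Gen-11/T1 18 > Gen-14/T2 14 > Gen-18/T1 11 > Gen-18/T2 10 > Gen-11/T2 8.
Fill Gen-14 T1 block (10 at 21) ; 80 left.
Fill Gen-11 T1 block (15 at 18) ; 65 left.
Fill Gen-14 T2 block (50 at 14) ; 15 left.
15 remain; put them into Gen-18 T1 at 11.
Total = 21×10 + 18×15 + 14×50 + 11×15 = 1345.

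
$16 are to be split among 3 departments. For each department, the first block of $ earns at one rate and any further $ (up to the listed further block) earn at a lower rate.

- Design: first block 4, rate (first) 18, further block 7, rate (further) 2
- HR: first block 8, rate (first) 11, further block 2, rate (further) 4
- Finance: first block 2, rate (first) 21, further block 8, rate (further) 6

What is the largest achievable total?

Treat each block as its own option and order by rate: Finance/first 21 > Design/first 18 > HR/first 11 > Finance/second 6 > HR/second 4 > Design/second 2.
Finance/first (21): +2 ; 14 left.
Fill Design first block (4 at 18) ; 10 left.
Fill HR first block (8 at 11) ; 2 left.
Finance/second: +2 of 8 at 6; pool empty.
Total = 21×2 + 18×4 + 11×8 + 6×2 = 214.

214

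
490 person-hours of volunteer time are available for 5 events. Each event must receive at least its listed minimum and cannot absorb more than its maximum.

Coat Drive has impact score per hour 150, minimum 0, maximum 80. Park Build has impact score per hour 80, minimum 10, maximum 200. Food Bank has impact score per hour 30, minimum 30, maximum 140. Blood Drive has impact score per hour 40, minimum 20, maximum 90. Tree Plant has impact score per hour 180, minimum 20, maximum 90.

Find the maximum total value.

Meeting every minimum uses 0+10+30+20+20 = 80 person-hours, leaving 410.
Rank by impact score per hour: Tree Plant 180 > Coat Drive 150 > Park Build 80 > Blood Drive 40 > Food Bank 30.
Tree Plant: +70 to 90 (cap) — 340 left.
Coat Drive: +80 to 80 (cap) — 260 left.
Park Build takes 190 more to reach its cap of 200 — 70 left.
Blood Drive: +70 to 90 (cap) — 0 left.
Total = 150×80 + 80×200 + 30×30 + 40×90 + 180×90 = 48700.

48700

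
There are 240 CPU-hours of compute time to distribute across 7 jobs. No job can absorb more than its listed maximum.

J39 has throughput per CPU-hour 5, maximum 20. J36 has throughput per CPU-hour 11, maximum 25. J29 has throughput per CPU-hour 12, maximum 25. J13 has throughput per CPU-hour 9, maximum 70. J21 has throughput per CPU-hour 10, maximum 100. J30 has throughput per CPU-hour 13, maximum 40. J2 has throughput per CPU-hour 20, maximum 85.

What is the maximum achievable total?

Highest throughput per CPU-hour first: J2 20 > J30 13 > J29 12 > J36 11 > J21 10 > J13 9 > J39 5.
J2: +85 to 85 (cap) → 155 left.
J30 takes 40 to reach its cap of 40 → 115 left.
Give J29 25 to hit its cap of 25 → 90 left.
J36: +25 to 25 (cap) → 65 left.
J21: +65 (room for 100) → 65. Pool exhausted.
Total = 11×25 + 12×25 + 10×65 + 13×40 + 20×85 = 3445.

3445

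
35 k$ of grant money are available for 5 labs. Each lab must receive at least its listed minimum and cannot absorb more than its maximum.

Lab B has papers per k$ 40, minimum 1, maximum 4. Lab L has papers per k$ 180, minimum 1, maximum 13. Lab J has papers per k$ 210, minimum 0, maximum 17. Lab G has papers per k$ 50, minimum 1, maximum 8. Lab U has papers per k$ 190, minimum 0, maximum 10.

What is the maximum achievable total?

Meeting every minimum uses 1+1+0+1+0 = 3 k$, leaving 32.
Highest papers per k$ first: Lab J 210 > Lab U 190 > Lab L 180 > Lab G 50 > Lab B 40.
Give Lab J 17 more to hit its cap of 17 → 15 left.
Lab U takes 10 more to reach its cap of 10 → 5 left.
Lab L: +5 (room for 12) → 6. Pool exhausted.
Total = 40×1 + 180×6 + 210×17 + 50×1 + 190×10 = 6640.

6640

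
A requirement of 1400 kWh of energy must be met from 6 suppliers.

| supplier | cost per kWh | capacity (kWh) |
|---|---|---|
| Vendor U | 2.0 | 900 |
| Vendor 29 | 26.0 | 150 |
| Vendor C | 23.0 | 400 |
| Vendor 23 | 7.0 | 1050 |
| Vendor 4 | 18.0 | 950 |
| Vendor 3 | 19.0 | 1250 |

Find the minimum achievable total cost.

Fill from the cheapest supplier first.
Vendor U at 2.0: take all 900 kWh ; 500 still needed.
Vendor 23 (7.0): take the remaining 500 ; done.
Vendor 4, Vendor 3, Vendor C, Vendor 29: unused.
Cost = 900×2.0 + 500×7.0 = 5300.

5300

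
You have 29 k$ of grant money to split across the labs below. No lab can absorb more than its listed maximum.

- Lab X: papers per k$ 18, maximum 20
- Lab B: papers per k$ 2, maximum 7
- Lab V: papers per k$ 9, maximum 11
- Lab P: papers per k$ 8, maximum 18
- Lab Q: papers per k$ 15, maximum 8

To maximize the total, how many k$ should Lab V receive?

1

Highest papers per k$ first: Lab X 18 > Lab Q 15 > Lab V 9 > Lab P 8 > Lab B 2.
Lab X: +20 to 20 (cap) ; 9 left.
Give Lab Q 8 to hit its cap of 8 ; 1 left.
Lab V has room for 11 but only 1 remain, so it gets 1.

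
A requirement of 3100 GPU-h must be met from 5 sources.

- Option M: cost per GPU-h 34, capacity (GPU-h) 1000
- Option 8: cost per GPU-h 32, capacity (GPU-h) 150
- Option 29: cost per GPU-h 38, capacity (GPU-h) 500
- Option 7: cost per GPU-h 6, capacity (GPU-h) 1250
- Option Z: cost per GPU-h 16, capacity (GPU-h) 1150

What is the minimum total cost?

Cheapest first:
Option 7 at 6: take all 1250 GPU-h ; 1850 still needed.
Option Z (16): use full 1150 ; 700 GPU-h to go.
Option 8 (32): use full 150 ; 550 GPU-h to go.
Option M at 34: take 550 of its 1000 ; requirement met.
Option 29: unused.
Cost = 1250×6 + 1150×16 + 150×32 + 550×34 = 49400.

49400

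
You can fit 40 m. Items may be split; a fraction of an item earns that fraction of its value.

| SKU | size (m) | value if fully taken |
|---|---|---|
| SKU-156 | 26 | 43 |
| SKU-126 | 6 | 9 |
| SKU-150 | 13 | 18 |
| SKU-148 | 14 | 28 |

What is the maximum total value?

71

Sort by value density: SKU-148 28/14≈2, SKU-156 43/26≈1.65, SKU-126 9/6≈1.5, SKU-150 18/13≈1.38.
SKU-148: take in full, 14 m for value 28 — 26 left.
Take all of SKU-156 (26 m, value 43) — 0 m left.
Total value = 71.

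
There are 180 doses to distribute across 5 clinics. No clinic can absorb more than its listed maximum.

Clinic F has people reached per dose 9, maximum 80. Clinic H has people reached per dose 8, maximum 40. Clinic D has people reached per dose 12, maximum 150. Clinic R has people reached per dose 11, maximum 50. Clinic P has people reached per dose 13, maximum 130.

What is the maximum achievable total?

2290

Rank by people reached per dose: Clinic P 13 > Clinic D 12 > Clinic R 11 > Clinic F 9 > Clinic H 8.
Give Clinic P 130 to hit its cap of 130 ; 50 left.
Clinic D has room for 150 but only 50 remain, so it gets 50.
Total = 12×50 + 13×130 = 2290.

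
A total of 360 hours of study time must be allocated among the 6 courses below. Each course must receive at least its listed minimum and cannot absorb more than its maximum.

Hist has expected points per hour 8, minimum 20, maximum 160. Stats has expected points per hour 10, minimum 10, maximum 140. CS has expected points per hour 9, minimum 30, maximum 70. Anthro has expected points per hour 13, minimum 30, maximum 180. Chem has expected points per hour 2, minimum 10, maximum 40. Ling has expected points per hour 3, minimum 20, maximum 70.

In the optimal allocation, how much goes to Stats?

100

Meeting every minimum uses 20+10+30+30+10+20 = 120 hours, leaving 240.
Highest expected points per hour first: Anthro 13 > Stats 10 > CS 9 > Hist 8 > Ling 3 > Chem 2.
Anthro: +150 to 180 (cap) ; 90 left.
Only 90 left; Stats takes them to reach 100.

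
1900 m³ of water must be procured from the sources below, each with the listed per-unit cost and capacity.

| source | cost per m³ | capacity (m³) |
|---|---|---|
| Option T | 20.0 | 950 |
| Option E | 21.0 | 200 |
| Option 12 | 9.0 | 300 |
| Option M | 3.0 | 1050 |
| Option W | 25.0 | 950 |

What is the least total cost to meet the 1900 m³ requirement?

16850

Cheapest first:
Take 1050 from Option M at 3.0 — need 850 more.
Option 12 at 9.0: take all 300 m³ — 550 still needed.
Option T (20.0): take the remaining 550 — done.
Option E, Option W: unused.
Cost = 1050×3.0 + 300×9.0 + 550×20.0 = 16850.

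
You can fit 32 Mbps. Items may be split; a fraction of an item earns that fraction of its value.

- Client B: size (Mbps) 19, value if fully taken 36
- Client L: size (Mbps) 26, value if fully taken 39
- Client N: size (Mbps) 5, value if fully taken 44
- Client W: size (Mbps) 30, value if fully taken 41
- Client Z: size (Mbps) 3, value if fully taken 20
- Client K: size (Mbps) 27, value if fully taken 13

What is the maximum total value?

107.5

Sort by value density: Client N 44/5≈8.8, Client Z 20/3≈6.67, Client B 36/19≈1.89, Client L 39/26≈1.5, Client W 41/30≈1.37, Client K 13/27≈0.481.
Take all of Client N (5 Mbps, value 44) → 27 Mbps left.
Client Z: take in full, 3 Mbps for value 20 → 24 left.
Client B: take in full, 19 Mbps for value 36 → 5 left.
Only 5 Mbps remain; take 5/26 of Client L for value 39×5/26 = 7.5.
Total value = 107.5.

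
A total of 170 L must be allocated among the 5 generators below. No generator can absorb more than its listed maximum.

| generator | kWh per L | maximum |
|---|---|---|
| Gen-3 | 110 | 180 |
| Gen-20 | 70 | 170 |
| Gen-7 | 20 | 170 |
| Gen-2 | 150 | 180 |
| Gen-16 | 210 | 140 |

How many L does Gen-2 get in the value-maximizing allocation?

Order the generators by kWh per L: Gen-16 210 > Gen-2 150 > Gen-3 110 > Gen-20 70 > Gen-7 20.
Gen-16: +140 to 140 (cap) → 30 left.
Gen-2: +30 (room for 180) → 30. Pool exhausted.

30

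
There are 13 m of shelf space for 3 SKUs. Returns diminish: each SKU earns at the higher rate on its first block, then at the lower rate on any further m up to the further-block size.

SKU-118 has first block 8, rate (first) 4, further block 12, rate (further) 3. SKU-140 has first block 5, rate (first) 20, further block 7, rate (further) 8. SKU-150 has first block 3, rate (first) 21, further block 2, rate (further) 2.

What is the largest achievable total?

203

Order all 6 blocks by rate: SKU-150/T1 21 > SKU-140/T1 20 > SKU-140/T2 8 > SKU-118/T1 4 > SKU-118/T2 3 > SKU-150/T2 2.
SKU-150 T1 at 21: fill all 3 → 10 left.
Fill SKU-140 T1 block (5 at 20) → 5 left.
SKU-140/T2: +5 of 7 at 8; pool empty.
Total = 21×3 + 20×5 + 8×5 = 203.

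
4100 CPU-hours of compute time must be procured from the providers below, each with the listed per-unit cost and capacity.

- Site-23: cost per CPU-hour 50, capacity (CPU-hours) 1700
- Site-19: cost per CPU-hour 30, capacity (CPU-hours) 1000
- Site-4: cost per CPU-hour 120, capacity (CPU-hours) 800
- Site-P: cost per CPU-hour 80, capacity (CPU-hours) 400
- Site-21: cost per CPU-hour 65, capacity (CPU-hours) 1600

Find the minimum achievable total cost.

Use providers in increasing cost order.
Site-19 (30): use full 1000 → 3100 CPU-hours to go.
Site-23 at 50: take all 1700 CPU-hours → 1400 still needed.
Site-21 (65): take the remaining 1400 → done.
Site-P, Site-4: unused.
Cost = 1000×30 + 1700×50 + 1400×65 = 206000.

206000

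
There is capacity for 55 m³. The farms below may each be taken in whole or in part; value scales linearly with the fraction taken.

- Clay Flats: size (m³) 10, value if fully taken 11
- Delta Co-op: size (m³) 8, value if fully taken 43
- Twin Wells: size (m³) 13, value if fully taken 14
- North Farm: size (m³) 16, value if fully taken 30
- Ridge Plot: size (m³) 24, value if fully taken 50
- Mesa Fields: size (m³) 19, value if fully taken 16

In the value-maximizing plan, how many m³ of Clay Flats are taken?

Sort by value density: Delta Co-op 43/8≈5.38, Ridge Plot 50/24≈2.08, North Farm 30/16≈1.88, Clay Flats 11/10≈1.1, Twin Wells 14/13≈1.08, Mesa Fields 16/19≈0.842.
Take all of Delta Co-op (8 m³, value 43) → 47 m³ left.
All 24 m³ of Ridge Plot fit (value 50) → 23 remain.
Take all of North Farm (16 m³, value 30) → 7 m³ left.
Only 7 m³ remain; take 7/10 of Clay Flats for value 11×7/10 = 7.7.

7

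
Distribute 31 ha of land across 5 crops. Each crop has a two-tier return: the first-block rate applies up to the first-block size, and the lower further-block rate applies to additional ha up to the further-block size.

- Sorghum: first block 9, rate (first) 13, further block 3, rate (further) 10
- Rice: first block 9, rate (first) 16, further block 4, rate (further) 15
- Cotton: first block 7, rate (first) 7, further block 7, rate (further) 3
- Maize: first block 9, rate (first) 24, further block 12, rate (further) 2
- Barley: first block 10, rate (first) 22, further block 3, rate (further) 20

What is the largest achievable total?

Order all 10 blocks by rate: Maize/tier1 24 > Barley/tier1 22 > Barley/tier2 20 > Rice/tier1 16 > Rice/tier2 15 > Sorghum/tier1 13 > Sorghum/tier2 10 > Cotton/tier1 7 > Cotton/tier2 3 > Maize/tier2 2.
Maize/tier1 (24): +9 ; 22 left.
Fill Barley tier1 block (10 at 22) ; 12 left.
Fill Barley tier2 block (3 at 20) ; 9 left.
Fill Rice tier1 block (9 at 16) ; 0 left.
Total = 24×9 + 22×10 + 20×3 + 16×9 = 640.

640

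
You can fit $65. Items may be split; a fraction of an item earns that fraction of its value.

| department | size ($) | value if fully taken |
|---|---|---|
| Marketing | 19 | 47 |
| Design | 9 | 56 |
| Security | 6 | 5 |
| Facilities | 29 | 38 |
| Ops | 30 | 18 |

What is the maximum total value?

Sort by value density: Design 56/9≈6.22, Marketing 47/19≈2.47, Facilities 38/29≈1.31, Security 5/6≈0.833, Ops 18/30≈0.6.
Design: take in full, 9 $ for value 56 → 56 left.
Marketing: take in full, 19 $ for value 47 → 37 left.
Facilities: take in full, 29 $ for value 38 → 8 left.
Security: take in full, 6 $ for value 5 → 2 left.
2 $ left: a 2/30 share of Ops gives 18×2/30 = 1.2.
Total value = 147.2.

147.2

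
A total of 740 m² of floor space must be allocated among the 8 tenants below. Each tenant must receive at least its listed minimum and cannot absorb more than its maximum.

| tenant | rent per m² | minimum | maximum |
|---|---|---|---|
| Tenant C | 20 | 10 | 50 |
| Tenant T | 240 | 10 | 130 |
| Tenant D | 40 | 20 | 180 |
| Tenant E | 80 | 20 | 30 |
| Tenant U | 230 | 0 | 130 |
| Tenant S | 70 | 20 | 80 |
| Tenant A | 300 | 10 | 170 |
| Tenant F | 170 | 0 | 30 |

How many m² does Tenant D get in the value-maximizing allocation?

160

Meeting every minimum uses 10+10+20+20+0+20+10+0 = 90 m², leaving 650.
Highest rent per m² first: Tenant A 300 > Tenant T 240 > Tenant U 230 > Tenant F 170 > Tenant E 80 > Tenant S 70 > Tenant D 40 > Tenant C 20.
Tenant A takes 160 more to reach its cap of 170 → 490 left.
Give Tenant T 120 more to hit its cap of 130 → 370 left.
Tenant U: +130 to 130 (cap) → 240 left.
Give Tenant F 30 more to hit its cap of 30 → 210 left.
Tenant E takes 10 more to reach its cap of 30 → 200 left.
Tenant S takes 60 more to reach its cap of 80 → 140 left.
Tenant D has room for 160 more but only 140 remain, so it gets 160.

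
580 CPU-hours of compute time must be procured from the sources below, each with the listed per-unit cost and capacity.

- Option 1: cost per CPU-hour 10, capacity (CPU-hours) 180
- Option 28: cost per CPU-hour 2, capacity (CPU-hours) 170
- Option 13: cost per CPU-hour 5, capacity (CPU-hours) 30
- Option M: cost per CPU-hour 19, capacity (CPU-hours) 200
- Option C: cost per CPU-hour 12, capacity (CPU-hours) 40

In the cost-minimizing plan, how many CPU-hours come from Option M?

160

Cheapest first:
Option 28 (2): use full 170 ; 410 CPU-hours to go.
Option 13 (5): use full 30 ; 380 CPU-hours to go.
Option 1 at 10: take all 180 CPU-hours ; 200 still needed.
Option C (12): use full 40 ; 160 CPU-hours to go.
Take 160 from Option M at 19 to finish.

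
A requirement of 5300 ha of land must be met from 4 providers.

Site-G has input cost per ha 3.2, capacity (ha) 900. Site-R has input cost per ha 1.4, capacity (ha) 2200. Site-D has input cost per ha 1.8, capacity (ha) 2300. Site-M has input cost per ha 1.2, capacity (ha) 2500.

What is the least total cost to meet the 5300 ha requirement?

7160

Cheapest first:
Site-M at 1.2: take all 2500 ha — 2800 still needed.
Take 2200 from Site-R at 1.4 — need 600 more.
Site-D (1.8): take the remaining 600 — done.
Site-G: unused.
Cost = 2500×1.2 + 2200×1.4 + 600×1.8 = 7160.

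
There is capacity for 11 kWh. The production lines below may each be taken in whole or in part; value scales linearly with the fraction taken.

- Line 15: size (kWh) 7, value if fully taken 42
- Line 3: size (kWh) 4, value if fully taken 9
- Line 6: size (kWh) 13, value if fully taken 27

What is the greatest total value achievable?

51

Best value per unit of size first: Line 15 42/7≈6, Line 3 9/4≈2.25, Line 6 27/13≈2.08.
Take all of Line 15 (7 kWh, value 42) → 4 kWh left.
Line 3: take in full, 4 kWh for value 9 → 0 left.
Total value = 51.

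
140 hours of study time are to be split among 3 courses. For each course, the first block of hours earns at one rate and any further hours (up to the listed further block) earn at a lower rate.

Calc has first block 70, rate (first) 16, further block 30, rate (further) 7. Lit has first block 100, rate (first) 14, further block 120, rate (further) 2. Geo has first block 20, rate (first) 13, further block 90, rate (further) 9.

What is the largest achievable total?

Order all 6 blocks by rate: Calc/tier1 16 > Lit/tier1 14 > Geo/tier1 13 > Geo/tier2 9 > Calc/tier2 7 > Lit/tier2 2.
Calc tier1 at 16: fill all 70 → 70 left.
Lit tier1 at 14: only 70 left, fill 70.
Total = 16×70 + 14×70 = 2100.

2100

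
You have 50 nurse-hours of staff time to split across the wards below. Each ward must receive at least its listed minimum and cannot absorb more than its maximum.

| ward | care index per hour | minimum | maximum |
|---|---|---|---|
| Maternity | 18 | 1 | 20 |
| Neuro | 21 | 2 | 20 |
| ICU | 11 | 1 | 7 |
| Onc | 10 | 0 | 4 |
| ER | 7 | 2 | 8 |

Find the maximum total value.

Meeting every minimum uses 1+2+1+0+2 = 6 nurse-hours, leaving 44.
Rank by care index per hour: Neuro 21 > Maternity 18 > ICU 11 > Onc 10 > ER 7.
Give Neuro 18 more to hit its cap of 20 → 26 left.
Give Maternity 19 more to hit its cap of 20 → 7 left.
ICU: +6 to 7 (cap) → 1 left.
Onc: +1 (room for 4) → 1. Pool exhausted.
Total = 18×20 + 21×20 + 11×7 + 10×1 + 7×2 = 881.

881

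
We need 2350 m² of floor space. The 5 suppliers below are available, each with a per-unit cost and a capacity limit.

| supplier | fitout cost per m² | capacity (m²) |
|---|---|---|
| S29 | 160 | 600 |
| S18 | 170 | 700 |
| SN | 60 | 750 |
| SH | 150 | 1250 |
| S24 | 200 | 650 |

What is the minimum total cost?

288500

Fill from the cheapest supplier first.
SN at 60: take all 750 m² ; 1600 still needed.
Take 1250 from SH at 150 ; need 350 more.
S29 at 160: take 350 of its 600 ; requirement met.
S18, S24: unused.
Cost = 750×60 + 1250×150 + 350×160 = 288500.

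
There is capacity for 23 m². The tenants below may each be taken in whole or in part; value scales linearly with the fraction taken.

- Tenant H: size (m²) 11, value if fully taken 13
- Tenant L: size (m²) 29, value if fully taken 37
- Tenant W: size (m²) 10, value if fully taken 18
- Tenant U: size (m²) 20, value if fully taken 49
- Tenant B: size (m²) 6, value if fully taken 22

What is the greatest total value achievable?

63.65

Best value per unit of size first: Tenant B 22/6≈3.67, Tenant U 49/20≈2.45, Tenant W 18/10≈1.8, Tenant L 37/29≈1.28, Tenant H 13/11≈1.18.
Tenant B: take in full, 6 m² for value 22 → 17 left.
Fill the last 17 m² with part of Tenant U: 17/20 of it earns 41.65.
Total value = 63.65.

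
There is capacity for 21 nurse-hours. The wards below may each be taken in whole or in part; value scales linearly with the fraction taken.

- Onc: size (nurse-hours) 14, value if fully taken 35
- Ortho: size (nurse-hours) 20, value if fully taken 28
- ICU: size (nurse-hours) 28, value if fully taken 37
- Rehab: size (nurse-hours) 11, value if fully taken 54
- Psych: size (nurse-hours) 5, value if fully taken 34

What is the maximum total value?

Rank by value-to-size ratio: Psych 34/5≈6.8, Rehab 54/11≈4.91, Onc 35/14≈2.5, Ortho 28/20≈1.4, ICU 37/28≈1.32.
Take all of Psych (5 nurse-hours, value 34) ; 16 nurse-hours left.
Take all of Rehab (11 nurse-hours, value 54) ; 5 nurse-hours left.
Only 5 nurse-hours remain; take 5/14 of Onc for value 35×5/14 = 12.5.
Total value = 100.5.

100.5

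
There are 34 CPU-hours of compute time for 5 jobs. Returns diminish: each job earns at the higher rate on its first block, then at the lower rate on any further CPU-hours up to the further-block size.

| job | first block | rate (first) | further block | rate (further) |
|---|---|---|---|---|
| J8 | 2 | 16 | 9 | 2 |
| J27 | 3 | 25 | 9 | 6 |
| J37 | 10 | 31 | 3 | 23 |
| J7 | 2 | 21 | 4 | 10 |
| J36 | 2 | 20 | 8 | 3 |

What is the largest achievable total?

Treat each block as its own option and order by rate: J37/tier1 31 > J27/tier1 25 > J37/tier2 23 > J7/tier1 21 > J36/tier1 20 > J8/tier1 16 > J7/tier2 10 > J27/tier2 6 > J36/tier2 3 > J8/tier2 2.
J37 tier1 at 31: fill all 10 — 24 left.
Fill J27 tier1 block (3 at 25) — 21 left.
J37/tier2 (23): +3 — 18 left.
Fill J7 tier1 block (2 at 21) — 16 left.
J36/tier1 (20): +2 — 14 left.
J8/tier1 (16): +2 — 12 left.
Fill J7 tier2 block (4 at 10) — 8 left.
J27 tier2 at 6: only 8 left, fill 8.
Total = 31×10 + 25×3 + 23×3 + 21×2 + 20×2 + 16×2 + 10×4 + 6×8 = 656.

656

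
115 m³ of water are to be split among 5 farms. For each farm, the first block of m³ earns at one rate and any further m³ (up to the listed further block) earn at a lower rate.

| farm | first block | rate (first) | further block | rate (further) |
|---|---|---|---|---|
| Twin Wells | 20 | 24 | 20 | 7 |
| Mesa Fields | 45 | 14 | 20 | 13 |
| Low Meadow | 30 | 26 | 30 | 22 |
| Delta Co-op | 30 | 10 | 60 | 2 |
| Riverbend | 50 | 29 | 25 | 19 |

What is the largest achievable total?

3040

Order all 10 blocks by rate: Riverbend/first 29 > Low Meadow/first 26 > Twin Wells/first 24 > Low Meadow/second 22 > Riverbend/second 19 > Mesa Fields/first 14 > Mesa Fields/second 13 > Delta Co-op/first 10 > Twin Wells/second 7 > Delta Co-op/second 2.
Fill Riverbend first block (50 at 29) → 65 left.
Low Meadow/first (26): +30 → 35 left.
Twin Wells/first (24): +20 → 15 left.
Low Meadow second at 22: only 15 left, fill 15.
Total = 29×50 + 26×30 + 24×20 + 22×15 = 3040.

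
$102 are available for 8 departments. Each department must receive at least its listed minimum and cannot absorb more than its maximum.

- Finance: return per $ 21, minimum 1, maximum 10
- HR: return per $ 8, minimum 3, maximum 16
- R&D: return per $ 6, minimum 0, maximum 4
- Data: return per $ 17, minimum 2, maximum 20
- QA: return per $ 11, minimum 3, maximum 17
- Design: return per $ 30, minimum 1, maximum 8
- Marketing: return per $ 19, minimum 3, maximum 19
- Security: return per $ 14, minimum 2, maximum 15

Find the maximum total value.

1652

Meeting every minimum uses 1+3+0+2+3+1+3+2 = 15 $, leaving 87.
Rank by return per $: Design 30 > Finance 21 > Marketing 19 > Data 17 > Security 14 > QA 11 > HR 8 > R&D 6.
Design: +7 to 8 (cap) — 80 left.
Finance: +9 to 10 (cap) — 71 left.
Marketing takes 16 more to reach its cap of 19 — 55 left.
Give Data 18 more to hit its cap of 20 — 37 left.
Security takes 13 more to reach its cap of 15 — 24 left.
QA takes 14 more to reach its cap of 17 — 10 left.
HR has room for 13 more but only 10 remain, so it gets 13.
Total = 21×10 + 8×13 + 17×20 + 11×17 + 30×8 + 19×19 + 14×15 = 1652.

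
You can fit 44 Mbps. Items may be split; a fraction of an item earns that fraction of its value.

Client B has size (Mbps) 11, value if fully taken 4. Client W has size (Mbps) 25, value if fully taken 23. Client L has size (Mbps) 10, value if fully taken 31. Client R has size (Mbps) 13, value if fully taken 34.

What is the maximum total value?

Sort by value density: Client L 31/10≈3.1, Client R 34/13≈2.62, Client W 23/25≈0.92, Client B 4/11≈0.364.
Take all of Client L (10 Mbps, value 31) — 34 Mbps left.
Client R: take in full, 13 Mbps for value 34 — 21 left.
Only 21 Mbps remain; take 21/25 of Client W for value 23×21/25 = 19.32.
Total value = 84.32.

84.32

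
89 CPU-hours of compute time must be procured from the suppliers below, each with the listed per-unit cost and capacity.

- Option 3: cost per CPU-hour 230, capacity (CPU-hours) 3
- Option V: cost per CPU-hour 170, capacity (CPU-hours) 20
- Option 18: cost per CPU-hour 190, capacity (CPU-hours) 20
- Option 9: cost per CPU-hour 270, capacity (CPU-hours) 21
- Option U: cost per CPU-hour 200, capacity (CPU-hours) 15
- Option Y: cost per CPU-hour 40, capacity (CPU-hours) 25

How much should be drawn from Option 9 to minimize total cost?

6

Use suppliers in increasing cost order.
Option Y at 40: take all 25 CPU-hours — 64 still needed.
Option V (170): use full 20 — 44 CPU-hours to go.
Take 20 from Option 18 at 190 — need 24 more.
Take 15 from Option U at 200 — need 9 more.
Take 3 from Option 3 at 230 — need 6 more.
Take 6 from Option 9 at 270 to finish.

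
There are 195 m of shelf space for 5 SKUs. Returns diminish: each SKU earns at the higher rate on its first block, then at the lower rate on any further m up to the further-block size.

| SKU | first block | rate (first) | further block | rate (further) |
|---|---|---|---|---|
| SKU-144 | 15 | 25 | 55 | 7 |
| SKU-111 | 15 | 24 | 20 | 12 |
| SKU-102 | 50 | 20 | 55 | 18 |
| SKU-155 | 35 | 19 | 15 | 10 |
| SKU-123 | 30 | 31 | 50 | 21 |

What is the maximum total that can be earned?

4380

Order all 10 blocks by rate: SKU-123/first 31 > SKU-144/first 25 > SKU-111/first 24 > SKU-123/second 21 > SKU-102/first 20 > SKU-155/first 19 > SKU-102/second 18 > SKU-111/second 12 > SKU-155/second 10 > SKU-144/second 7.
SKU-123 first at 31: fill all 30 → 165 left.
Fill SKU-144 first block (15 at 25) → 150 left.
Fill SKU-111 first block (15 at 24) → 135 left.
SKU-123/second (21): +50 → 85 left.
SKU-102/first (20): +50 → 35 left.
Fill SKU-155 first block (35 at 19) → 0 left.
Total = 31×30 + 25×15 + 24×15 + 21×50 + 20×50 + 19×35 = 4380.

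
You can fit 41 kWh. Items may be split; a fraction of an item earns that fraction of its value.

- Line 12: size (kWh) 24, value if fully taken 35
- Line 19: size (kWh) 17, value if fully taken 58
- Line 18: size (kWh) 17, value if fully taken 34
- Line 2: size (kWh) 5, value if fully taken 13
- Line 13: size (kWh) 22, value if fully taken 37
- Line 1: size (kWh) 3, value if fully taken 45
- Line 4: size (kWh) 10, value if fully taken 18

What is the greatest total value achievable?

148

Sort by value density: Line 1 45/3≈15, Line 19 58/17≈3.41, Line 2 13/5≈2.6, Line 18 34/17≈2, Line 4 18/10≈1.8, Line 13 37/22≈1.68, Line 12 35/24≈1.46.
Line 1: take in full, 3 kWh for value 45 ; 38 left.
Take all of Line 19 (17 kWh, value 58) ; 21 kWh left.
Take all of Line 2 (5 kWh, value 13) ; 16 kWh left.
Fill the last 16 kWh with part of Line 18: 16/17 of it earns 32.
Total value = 148.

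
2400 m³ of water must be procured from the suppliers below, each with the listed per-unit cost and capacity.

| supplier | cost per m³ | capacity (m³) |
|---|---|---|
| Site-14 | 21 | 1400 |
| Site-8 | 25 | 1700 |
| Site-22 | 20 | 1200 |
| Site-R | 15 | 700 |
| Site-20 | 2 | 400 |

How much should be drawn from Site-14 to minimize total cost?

100

Use suppliers in increasing cost order.
Site-20 at 2: take all 400 m³ → 2000 still needed.
Take 700 from Site-R at 15 → need 1300 more.
Site-22 at 20: take all 1200 m³ → 100 still needed.
Site-14 (21): take the remaining 100 → done.
Site-8: unused.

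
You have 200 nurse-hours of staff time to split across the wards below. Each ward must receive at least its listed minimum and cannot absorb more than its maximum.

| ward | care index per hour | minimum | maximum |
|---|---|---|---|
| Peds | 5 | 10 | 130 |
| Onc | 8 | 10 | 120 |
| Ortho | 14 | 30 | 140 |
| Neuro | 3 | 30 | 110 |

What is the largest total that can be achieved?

Meeting every minimum uses 10+10+30+30 = 80 nurse-hours, leaving 120.
Order the wards by care index per hour: Ortho 14 > Onc 8 > Peds 5 > Neuro 3.
Ortho: +110 to 140 (cap) → 10 left.
Onc has room for 110 more but only 10 remain, so it gets 20.
Total = 5×10 + 8×20 + 14×140 + 3×30 = 2260.

2260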